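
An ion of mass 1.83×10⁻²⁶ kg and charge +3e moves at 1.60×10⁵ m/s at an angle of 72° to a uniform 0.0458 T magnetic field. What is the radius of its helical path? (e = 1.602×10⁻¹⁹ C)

r ≈ 0.127 m

v⊥ = v sinθ = 1.60×10⁵·sin72° ≈ 1.522×10⁵ m/s.
r = m v⊥/(|q|B) = (1.83×10⁻²⁶)(1.522×10⁵)/((4.806×10⁻¹⁹)(0.0458)) ≈ 0.127 m.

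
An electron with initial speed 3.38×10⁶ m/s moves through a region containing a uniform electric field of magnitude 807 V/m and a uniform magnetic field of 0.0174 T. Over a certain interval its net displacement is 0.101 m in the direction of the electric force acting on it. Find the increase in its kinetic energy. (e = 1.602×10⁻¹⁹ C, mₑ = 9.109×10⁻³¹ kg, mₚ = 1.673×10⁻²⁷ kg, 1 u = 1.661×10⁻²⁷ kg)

ΔKE ≈ 1.31×10⁻¹⁷ J

The magnetic force is always ⟂ v and does no work; only the electric force changes KE.
ΔKE = F_E · d = |q|E d = (1.602×10⁻¹⁹)(807)(0.101) ≈ 1.31×10⁻¹⁷ J.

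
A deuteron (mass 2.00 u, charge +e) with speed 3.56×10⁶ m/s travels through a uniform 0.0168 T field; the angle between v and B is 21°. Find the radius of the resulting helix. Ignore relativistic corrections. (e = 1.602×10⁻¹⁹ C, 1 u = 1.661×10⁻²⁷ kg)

v⊥ = v sinθ = 3.56×10⁶·sin21° ≈ 1.276×10⁶ m/s.
r = m v⊥/(|q|B) = (3.322×10⁻²⁷)(1.276×10⁶)/((1.602×10⁻¹⁹)(0.0168)) ≈ 1.57 m.

r ≈ 1.57 m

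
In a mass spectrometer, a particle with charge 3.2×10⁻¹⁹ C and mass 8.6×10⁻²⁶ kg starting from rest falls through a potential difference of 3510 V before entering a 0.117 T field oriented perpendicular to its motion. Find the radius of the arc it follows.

Acceleration: |q|V = ½mv² ⇒ v = √(2|q|V/m) = √(2·3.2×10⁻¹⁹·3510/8.6×10⁻²⁶) ≈ 1.616×10⁵ m/s.
In the field: r = mv/(|q|B) = (8.6×10⁻²⁶)(1.616×10⁵)/((3.2×10⁻¹⁹)(0.117)) ≈ 0.371 m.

r ≈ 0.371 m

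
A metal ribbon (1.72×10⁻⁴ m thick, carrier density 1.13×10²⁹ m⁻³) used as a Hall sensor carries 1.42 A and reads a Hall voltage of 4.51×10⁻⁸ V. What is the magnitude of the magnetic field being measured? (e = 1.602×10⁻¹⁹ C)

B ≈ 0.0989 T

From V_H = IB/(n e t), B = V_H n e t / I.
B = (4.51×10⁻⁸)(1.13×10²⁹)(1.602×10⁻¹⁹)(1.72×10⁻⁴)/1.42 ≈ 0.0989 T.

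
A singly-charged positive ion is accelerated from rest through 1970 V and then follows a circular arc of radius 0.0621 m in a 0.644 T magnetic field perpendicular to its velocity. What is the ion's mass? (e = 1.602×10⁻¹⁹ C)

Combine |q|V = ½mv² and r = mv/(|q|B): eliminate v to get m = qB²r²/(2V).
m = (1.602×10⁻¹⁹)(0.644)²(0.0621)²/(2·1970) ≈ 6.50×10⁻²⁶ kg.

m ≈ 6.50×10⁻²⁶ kg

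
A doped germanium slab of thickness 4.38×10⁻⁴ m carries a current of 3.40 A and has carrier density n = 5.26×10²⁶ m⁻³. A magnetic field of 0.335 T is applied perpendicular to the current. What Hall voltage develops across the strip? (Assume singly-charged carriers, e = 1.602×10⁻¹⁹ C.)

V_H = IB/(n e t).
V_H = (3.40)(0.335)/((5.26×10²⁶)(1.602×10⁻¹⁹)(4.38×10⁻⁴)) ≈ 3.09×10⁻⁵ V.

V_H ≈ 3.09×10⁻⁵ V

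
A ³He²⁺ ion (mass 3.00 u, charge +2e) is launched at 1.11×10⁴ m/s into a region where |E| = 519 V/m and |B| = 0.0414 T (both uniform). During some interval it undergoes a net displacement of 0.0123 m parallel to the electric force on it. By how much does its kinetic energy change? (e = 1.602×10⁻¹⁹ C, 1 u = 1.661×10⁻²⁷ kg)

The magnetic force is always ⟂ v and does no work; only the electric force changes KE.
ΔKE = F_E · d = |q|E d = (3.204×10⁻¹⁹)(519)(0.0123) ≈ 2.05×10⁻¹⁸ J.

ΔKE ≈ 2.05×10⁻¹⁸ J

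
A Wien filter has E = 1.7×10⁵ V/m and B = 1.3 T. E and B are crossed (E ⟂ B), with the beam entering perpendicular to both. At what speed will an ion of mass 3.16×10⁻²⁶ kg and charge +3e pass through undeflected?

Straight-line motion ⇒ electric and magnetic forces cancel, so E = vB.
v = E/B = 1.7×10⁵/1.3 = 1.3×10⁵ m/s.

v = 1.3×10⁵ m/s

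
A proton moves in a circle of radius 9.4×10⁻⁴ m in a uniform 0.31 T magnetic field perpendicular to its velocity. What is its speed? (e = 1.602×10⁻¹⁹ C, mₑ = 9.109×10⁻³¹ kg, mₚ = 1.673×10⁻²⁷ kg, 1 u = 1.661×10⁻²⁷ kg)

From |q|vB = mv²/r, v = |q|Br/m.
v = (1.602×10⁻¹⁹)(0.31)(9.4×10⁻⁴)/1.673×10⁻²⁷ ≈ 2.8×10⁴ m/s.

v ≈ 2.8×10⁴ m/s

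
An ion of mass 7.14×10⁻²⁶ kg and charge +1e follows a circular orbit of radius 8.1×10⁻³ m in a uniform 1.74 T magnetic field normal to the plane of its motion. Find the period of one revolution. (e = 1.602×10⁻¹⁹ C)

The cyclotron period depends only on m, q, B: T = 2πm/(|q|B).
T = 2π(7.14×10⁻²⁶)/((1.602×10⁻¹⁹)(1.74)) ≈ 1.61×10⁻⁶ s.

T ≈ 1.61×10⁻⁶ s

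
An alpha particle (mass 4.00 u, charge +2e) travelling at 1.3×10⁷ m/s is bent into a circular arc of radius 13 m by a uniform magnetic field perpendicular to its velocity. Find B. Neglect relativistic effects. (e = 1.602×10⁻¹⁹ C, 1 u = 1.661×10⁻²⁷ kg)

B ≈ 0.021 T

From |q|vB = mv²/r, B = mv/(|q|r).
B = (6.644×10⁻²⁷)(1.3×10⁷)/((3.204×10⁻¹⁹)(13)) ≈ 0.021 T.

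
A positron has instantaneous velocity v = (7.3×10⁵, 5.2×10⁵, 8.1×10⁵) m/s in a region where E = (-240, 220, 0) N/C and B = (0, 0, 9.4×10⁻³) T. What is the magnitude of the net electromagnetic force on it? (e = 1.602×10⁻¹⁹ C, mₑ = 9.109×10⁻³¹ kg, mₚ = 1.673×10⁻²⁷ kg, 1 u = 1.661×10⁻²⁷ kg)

v×B = (4890, -6860, 0) N/C.
E + v×B = (4650, -6640, 0) N/C.
F = q(E + v×B) = (1.602×10⁻¹⁹ C)·(4650, -6640, 0) = (7.45×10⁻¹⁶, -1.06×10⁻¹⁵, 0) N.
|F| = 1.30×10⁻¹⁵ N.

|F| ≈ 1.30×10⁻¹⁵ N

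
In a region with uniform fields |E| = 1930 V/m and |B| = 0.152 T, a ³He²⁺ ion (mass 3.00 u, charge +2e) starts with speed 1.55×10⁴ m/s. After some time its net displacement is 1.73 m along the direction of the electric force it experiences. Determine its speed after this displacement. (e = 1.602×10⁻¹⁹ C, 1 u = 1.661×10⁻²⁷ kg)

v_f ≈ 6.55×10⁵ m/s

B does no work; ΔKE = |q|E d.
½mv_f² = ½mv₀² + |q|Ed = ½(4.983×10⁻²⁷)(1.55×10⁴)² + (3.204×10⁻¹⁹)(1930)(1.73) ≈ 5.986×10⁻¹⁹ J + 1.070×10⁻¹⁵ J ≈ 1.070×10⁻¹⁵ J.
v_f = √(2·1.070×10⁻¹⁵/4.983×10⁻²⁷) ≈ 6.55×10⁵ m/s.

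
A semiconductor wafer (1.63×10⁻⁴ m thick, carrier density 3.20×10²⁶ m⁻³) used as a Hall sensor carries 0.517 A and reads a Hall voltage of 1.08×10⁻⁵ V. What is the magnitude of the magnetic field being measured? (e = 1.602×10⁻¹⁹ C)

B ≈ 0.175 T

From V_H = IB/(n e t), B = V_H n e t / I.
B = (1.08×10⁻⁵)(3.20×10²⁶)(1.602×10⁻¹⁹)(1.63×10⁻⁴)/0.517 ≈ 0.175 T.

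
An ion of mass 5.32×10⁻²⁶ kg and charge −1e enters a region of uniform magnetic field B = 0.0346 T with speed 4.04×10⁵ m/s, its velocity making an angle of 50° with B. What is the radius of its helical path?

v⊥ = v sinθ = 4.04×10⁵·sin50° ≈ 3.095×10⁵ m/s.
r = m v⊥/(|q|B) = (5.32×10⁻²⁶)(3.095×10⁵)/((1.602×10⁻¹⁹)(0.0346)) ≈ 2.97 m.

r ≈ 2.97 m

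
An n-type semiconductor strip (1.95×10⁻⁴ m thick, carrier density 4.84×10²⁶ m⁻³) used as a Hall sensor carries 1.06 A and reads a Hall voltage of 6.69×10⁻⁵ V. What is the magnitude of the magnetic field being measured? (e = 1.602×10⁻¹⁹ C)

B ≈ 0.954 T

From V_H = IB/(n e t), B = V_H n e t / I.
B = (6.69×10⁻⁵)(4.84×10²⁶)(1.602×10⁻¹⁹)(1.95×10⁻⁴)/1.06 ≈ 0.954 T.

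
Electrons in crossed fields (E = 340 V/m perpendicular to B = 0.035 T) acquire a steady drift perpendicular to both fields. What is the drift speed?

v_d ≈ 9700 m/s

The E×B drift speed is v_d = E/B.
v_d = 340/0.035 = 9700 m/s.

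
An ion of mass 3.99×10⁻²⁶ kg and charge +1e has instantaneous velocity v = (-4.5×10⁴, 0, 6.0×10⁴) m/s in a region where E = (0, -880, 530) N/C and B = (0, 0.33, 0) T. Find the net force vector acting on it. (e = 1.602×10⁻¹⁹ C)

v×B = (-1.98×10⁴, 0, -1.48×10⁴) N/C.
E + v×B = (-1.98×10⁴, -880, -1.43×10⁴) N/C.
F = q(E + v×B) = (1.602×10⁻¹⁹ C)·(-1.98×10⁴, -880, -1.43×10⁴) = (-3.17×10⁻¹⁵, -1.41×10⁻¹⁶, -2.29×10⁻¹⁵) N.

F ≈ (-3.17×10⁻¹⁵, -1.41×10⁻¹⁶, -2.29×10⁻¹⁵) N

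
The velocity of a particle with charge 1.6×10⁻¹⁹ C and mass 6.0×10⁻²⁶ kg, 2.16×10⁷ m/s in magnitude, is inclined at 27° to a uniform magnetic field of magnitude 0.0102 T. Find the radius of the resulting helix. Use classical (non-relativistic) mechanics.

r ≈ 361 m

v⊥ = v sinθ = 2.16×10⁷·sin27° ≈ 9.806×10⁶ m/s.
r = m v⊥/(|q|B) = (6.0×10⁻²⁶)(9.806×10⁶)/((1.6×10⁻¹⁹)(0.0102)) ≈ 361 m.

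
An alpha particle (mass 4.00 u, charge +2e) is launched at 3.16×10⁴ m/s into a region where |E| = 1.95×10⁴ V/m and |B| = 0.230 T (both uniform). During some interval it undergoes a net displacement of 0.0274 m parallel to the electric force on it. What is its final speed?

B does no work; ΔKE = |q|E d.
½mv_f² = ½mv₀² + |q|Ed = ½(6.644×10⁻²⁷)(3.16×10⁴)² + (3.204×10⁻¹⁹)(1.95×10⁴)(0.0274) ≈ 3.317×10⁻¹⁸ J + 1.712×10⁻¹⁶ J ≈ 1.745×10⁻¹⁶ J.
v_f = √(2·1.745×10⁻¹⁶/6.644×10⁻²⁷) ≈ 2.29×10⁵ m/s.

v_f ≈ 2.29×10⁵ m/s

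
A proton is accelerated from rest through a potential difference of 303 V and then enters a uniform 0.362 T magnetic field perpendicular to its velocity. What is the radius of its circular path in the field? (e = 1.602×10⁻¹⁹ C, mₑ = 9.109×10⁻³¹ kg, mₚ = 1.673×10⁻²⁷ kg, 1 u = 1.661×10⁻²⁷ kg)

Acceleration: |q|V = ½mv² ⇒ v = √(2|q|V/m) = √(2·1.602×10⁻¹⁹·303/1.673×10⁻²⁷) ≈ 2.409×10⁵ m/s.
In the field: r = mv/(|q|B) = (1.673×10⁻²⁷)(2.409×10⁵)/((1.602×10⁻¹⁹)(0.362)) ≈ 6.95×10⁻³ m.

r ≈ 6.95×10⁻³ m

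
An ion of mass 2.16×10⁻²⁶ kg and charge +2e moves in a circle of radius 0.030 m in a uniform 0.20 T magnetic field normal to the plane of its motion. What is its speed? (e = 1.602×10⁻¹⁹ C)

From |q|vB = mv²/r, v = |q|Br/m.
v = (3.204×10⁻¹⁹)(0.20)(0.030)/2.16×10⁻²⁶ ≈ 8.9×10⁴ m/s.

v ≈ 8.9×10⁴ m/s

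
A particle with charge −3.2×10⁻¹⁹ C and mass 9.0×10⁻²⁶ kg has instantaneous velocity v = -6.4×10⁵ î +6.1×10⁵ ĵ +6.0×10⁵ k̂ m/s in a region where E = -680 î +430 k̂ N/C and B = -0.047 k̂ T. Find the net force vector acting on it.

v×B = (-2.87×10⁴, -3.01×10⁴, 0) N/C.
E + v×B = (-2.94×10⁴, -3.01×10⁴, 430) N/C.
F = q(E + v×B) = (−3.2×10⁻¹⁹ C)·(-2.94×10⁴, -3.01×10⁴, 430) = (9.39×10⁻¹⁵, 9.63×10⁻¹⁵, -1.38×10⁻¹⁶) N.

F ≈ (9.39×10⁻¹⁵, 9.63×10⁻¹⁵, -1.38×10⁻¹⁶) N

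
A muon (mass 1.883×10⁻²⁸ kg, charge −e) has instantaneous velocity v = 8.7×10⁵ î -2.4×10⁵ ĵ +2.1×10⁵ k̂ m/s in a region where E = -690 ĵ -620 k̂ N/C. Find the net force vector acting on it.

Only an electric field acts, so F = qE = (−1.602×10⁻¹⁹ C)·(0, -690, -620) = (0, 1.11×10⁻¹⁶, 9.93×10⁻¹⁷) N.

F ≈ (0, 1.11×10⁻¹⁶, 9.93×10⁻¹⁷) N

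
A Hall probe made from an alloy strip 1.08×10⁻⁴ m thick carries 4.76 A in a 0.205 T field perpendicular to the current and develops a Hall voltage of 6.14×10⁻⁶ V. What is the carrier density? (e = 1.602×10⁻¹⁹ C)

From V_H = IB/(n e t), n = IB/(V_H e t).
n = (4.76)(0.205)/((6.14×10⁻⁶)(1.602×10⁻¹⁹)(1.08×10⁻⁴)) ≈ 9.19×10²⁷ m⁻³.

n ≈ 9.19×10²⁷ m⁻³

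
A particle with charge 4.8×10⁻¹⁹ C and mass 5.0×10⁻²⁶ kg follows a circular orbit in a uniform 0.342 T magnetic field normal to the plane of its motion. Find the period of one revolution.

The cyclotron period depends only on m, q, B: T = 2πm/(|q|B).
T = 2π(5.0×10⁻²⁶)/((4.8×10⁻¹⁹)(0.342)) ≈ 1.91×10⁻⁶ s.

T ≈ 1.91×10⁻⁶ s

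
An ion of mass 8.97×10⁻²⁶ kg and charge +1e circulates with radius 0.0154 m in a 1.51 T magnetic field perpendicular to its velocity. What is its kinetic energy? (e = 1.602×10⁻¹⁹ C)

v = |q|Br/m, then KE = ½mv² = (qBr)²/(2m).
v = (1.602×10⁻¹⁹)(1.51)(0.0154)/8.97×10⁻²⁶ ≈ 4.153×10⁴ m/s.
KE = ½(8.97×10⁻²⁶)(4.153×10⁴)² ≈ 7.74×10⁻¹⁷ J = 483 eV.

KE ≈ 483 eV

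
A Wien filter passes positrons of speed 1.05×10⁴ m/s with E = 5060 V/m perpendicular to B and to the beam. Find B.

Balance of forces in the selector: qE = qvB ⇒ B = E/v.
B = 5060/1.05×10⁴ = 0.482 T.

B = 0.482 T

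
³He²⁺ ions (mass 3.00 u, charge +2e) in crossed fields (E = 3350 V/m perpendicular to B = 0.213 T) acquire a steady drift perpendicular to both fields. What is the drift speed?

The E×B drift speed is v_d = E/B.
v_d = 3350/0.213 = 1.57×10⁴ m/s.

v_d ≈ 1.57×10⁴ m/s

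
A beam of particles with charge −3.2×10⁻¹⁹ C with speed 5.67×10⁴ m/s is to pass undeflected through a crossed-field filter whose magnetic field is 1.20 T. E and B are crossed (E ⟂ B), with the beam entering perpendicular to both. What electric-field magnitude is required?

For straight-line motion qE = qvB, so E = vB.
E = 5.67×10⁴ × 1.20 = 6.80×10⁴ V/m.

E = 6.80×10⁴ V/m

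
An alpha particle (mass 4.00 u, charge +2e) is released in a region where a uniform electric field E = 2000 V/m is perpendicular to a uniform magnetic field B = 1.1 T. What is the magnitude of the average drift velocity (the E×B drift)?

v_d ≈ 1800 m/s

The steady drift has the magnetic force balancing the electric force, so v_d = E/B.
v_d = 2000/1.1 = 1800 m/s.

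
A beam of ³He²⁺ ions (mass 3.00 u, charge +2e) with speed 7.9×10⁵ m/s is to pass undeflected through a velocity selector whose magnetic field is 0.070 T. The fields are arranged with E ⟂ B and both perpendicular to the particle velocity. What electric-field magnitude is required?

For straight-line motion qE = qvB, so E = vB.
E = 7.9×10⁵ × 0.070 = 5.5×10⁴ V/m.

E = 5.5×10⁴ V/m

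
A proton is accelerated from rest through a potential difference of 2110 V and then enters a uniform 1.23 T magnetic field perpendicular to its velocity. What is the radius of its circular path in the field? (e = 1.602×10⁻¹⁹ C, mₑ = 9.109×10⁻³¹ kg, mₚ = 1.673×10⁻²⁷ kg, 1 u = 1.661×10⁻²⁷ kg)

Acceleration: |q|V = ½mv² ⇒ v = √(2|q|V/m) = √(2·1.602×10⁻¹⁹·2110/1.673×10⁻²⁷) ≈ 6.357×10⁵ m/s.
In the field: r = mv/(|q|B) = (1.673×10⁻²⁷)(6.357×10⁵)/((1.602×10⁻¹⁹)(1.23)) ≈ 5.40×10⁻³ m.

r ≈ 5.40×10⁻³ m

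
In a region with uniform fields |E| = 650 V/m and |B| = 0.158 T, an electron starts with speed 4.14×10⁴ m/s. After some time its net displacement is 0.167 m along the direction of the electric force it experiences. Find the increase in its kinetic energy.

The magnetic force is always ⟂ v and does no work; only the electric force changes KE.
ΔKE = F_E · d = |q|E d = (1.602×10⁻¹⁹)(650)(0.167) ≈ 1.74×10⁻¹⁷ J.

ΔKE ≈ 1.74×10⁻¹⁷ J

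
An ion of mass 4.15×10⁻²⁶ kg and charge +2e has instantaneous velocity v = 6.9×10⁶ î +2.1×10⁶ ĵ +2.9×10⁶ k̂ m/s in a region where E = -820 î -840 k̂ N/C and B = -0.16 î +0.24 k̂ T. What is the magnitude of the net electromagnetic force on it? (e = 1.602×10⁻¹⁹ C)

|F| ≈ 7.06×10⁻¹³ N

v×B = (5.04×10⁵, -2.12×10⁶, 3.36×10⁵) N/C.
E + v×B = (5.03×10⁵, -2.12×10⁶, 3.35×10⁵) N/C.
F = q(E + v×B) = (3.204×10⁻¹⁹ C)·(5.03×10⁵, -2.12×10⁶, 3.35×10⁵) = (1.61×10⁻¹³, -6.79×10⁻¹³, 1.07×10⁻¹³) N.
|F| = 7.06×10⁻¹³ N.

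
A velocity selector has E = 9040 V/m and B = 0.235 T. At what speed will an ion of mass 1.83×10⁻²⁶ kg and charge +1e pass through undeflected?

For undeflected motion the electric and magnetic forces balance: qE = qvB.
v = E/B = 9040/0.235 = 3.85×10⁴ m/s.
The result is independent of the particle's charge and mass.

v = 3.85×10⁴ m/s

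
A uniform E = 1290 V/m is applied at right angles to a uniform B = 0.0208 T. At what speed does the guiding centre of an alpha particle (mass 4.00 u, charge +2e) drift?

The steady drift has the magnetic force balancing the electric force, so v_d = E/B.
v_d = 1290/0.0208 = 6.20×10⁴ m/s.

v_d ≈ 6.20×10⁴ m/s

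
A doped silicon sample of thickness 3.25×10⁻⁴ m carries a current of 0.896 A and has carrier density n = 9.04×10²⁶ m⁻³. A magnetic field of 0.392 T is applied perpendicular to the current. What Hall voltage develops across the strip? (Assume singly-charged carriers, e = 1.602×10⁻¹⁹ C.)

V_H = IB/(n e t).
V_H = (0.896)(0.392)/((9.04×10²⁶)(1.602×10⁻¹⁹)(3.25×10⁻⁴)) ≈ 7.46×10⁻⁶ V.

V_H ≈ 7.46×10⁻⁶ V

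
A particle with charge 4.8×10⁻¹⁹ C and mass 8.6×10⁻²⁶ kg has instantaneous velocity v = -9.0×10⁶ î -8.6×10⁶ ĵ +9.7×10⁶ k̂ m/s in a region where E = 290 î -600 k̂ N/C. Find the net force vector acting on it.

Only an electric field acts, so F = qE = (4.8×10⁻¹⁹ C)·(290, 0, -600) = (1.39×10⁻¹⁶, 0, -2.88×10⁻¹⁶) N.

F ≈ (1.39×10⁻¹⁶, 0, -2.88×10⁻¹⁶) N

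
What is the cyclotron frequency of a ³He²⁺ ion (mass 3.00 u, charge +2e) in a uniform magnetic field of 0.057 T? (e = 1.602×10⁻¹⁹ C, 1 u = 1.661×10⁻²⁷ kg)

f = |q|B/(2πm).
f = (3.204×10⁻¹⁹)(0.057)/(2π·4.983×10⁻²⁷) ≈ 5.8×10⁵ Hz.

f ≈ 5.8×10⁵ Hz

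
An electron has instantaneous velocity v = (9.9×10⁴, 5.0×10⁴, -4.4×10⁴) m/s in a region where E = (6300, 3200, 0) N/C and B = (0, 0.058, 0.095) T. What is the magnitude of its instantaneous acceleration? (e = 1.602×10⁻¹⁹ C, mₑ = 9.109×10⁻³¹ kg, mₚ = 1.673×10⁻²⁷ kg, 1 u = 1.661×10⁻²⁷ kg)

|a| ≈ 2.82×10¹⁵ m/s²

v×B = (7300, -9400, 5740) N/C.
E + v×B = (1.36×10⁴, -6200, 5740) N/C.
F = q(E + v×B) = (−1.602×10⁻¹⁹ C)·(1.36×10⁴, -6200, 5740) = (-2.18×10⁻¹⁵, 9.94×10⁻¹⁶, -9.20×10⁻¹⁶) N.
|a| = |F|/m = 2.566×10⁻¹⁵/9.109×10⁻³¹ ≈ 2.82×10¹⁵ m/s².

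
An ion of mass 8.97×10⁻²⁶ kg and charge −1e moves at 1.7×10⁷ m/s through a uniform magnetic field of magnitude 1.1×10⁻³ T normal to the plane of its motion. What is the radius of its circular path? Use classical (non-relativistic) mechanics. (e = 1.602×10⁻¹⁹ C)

The magnetic force provides the centripetal force: |q|vB = mv²/r.
r = mv/(|q|B) = (8.97×10⁻²⁶)(1.7×10⁷)/((1.602×10⁻¹⁹)(1.1×10⁻³)) ≈ 8700 m.

r ≈ 8700 m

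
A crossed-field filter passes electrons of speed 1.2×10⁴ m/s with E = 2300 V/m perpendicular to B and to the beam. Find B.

Balance of forces in the selector: qE = qvB ⇒ B = E/v.
B = 2300/1.2×10⁴ = 0.19 T.

B = 0.19 T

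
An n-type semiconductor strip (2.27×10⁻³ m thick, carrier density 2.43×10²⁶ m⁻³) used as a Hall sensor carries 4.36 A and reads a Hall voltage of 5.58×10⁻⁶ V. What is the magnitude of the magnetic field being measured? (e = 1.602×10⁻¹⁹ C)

B ≈ 0.113 T

From V_H = IB/(n e t), B = V_H n e t / I.
B = (5.58×10⁻⁶)(2.43×10²⁶)(1.602×10⁻¹⁹)(2.27×10⁻³)/4.36 ≈ 0.113 T.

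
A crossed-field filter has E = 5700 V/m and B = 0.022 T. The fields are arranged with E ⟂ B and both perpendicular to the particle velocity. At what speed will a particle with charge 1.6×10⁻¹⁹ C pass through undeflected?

v = 2.6×10⁵ m/s

Zero net Lorentz force requires |qE| = |q v×B|, i.e. E = vB.
v = E/B = 5700/0.022 = 2.6×10⁵ m/s.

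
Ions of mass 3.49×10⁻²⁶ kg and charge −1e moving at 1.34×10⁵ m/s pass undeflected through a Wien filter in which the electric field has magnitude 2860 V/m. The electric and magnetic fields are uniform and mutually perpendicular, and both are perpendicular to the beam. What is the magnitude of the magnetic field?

B = 0.0213 T

Balance of forces in the selector: qE = qvB ⇒ B = E/v.
B = 2860/1.34×10⁵ = 0.0213 T.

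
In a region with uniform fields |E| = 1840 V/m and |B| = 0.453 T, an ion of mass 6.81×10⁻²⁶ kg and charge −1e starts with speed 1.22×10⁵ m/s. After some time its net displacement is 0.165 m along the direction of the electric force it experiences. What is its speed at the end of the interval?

B does no work; ΔKE = |q|E d.
½mv_f² = ½mv₀² + |q|Ed = ½(6.81×10⁻²⁶)(1.22×10⁵)² + (1.602×10⁻¹⁹)(1840)(0.165) ≈ 5.068×10⁻¹⁶ J + 4.864×10⁻¹⁷ J ≈ 5.554×10⁻¹⁶ J.
v_f = √(2·5.554×10⁻¹⁶/6.81×10⁻²⁶) ≈ 1.28×10⁵ m/s.

v_f ≈ 1.28×10⁵ m/s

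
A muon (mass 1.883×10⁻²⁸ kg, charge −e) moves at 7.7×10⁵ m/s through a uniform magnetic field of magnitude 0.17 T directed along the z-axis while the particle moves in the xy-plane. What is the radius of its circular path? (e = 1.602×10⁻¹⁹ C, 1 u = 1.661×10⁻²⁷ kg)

The magnetic force provides the centripetal force: |q|vB = mv²/r.
r = mv/(|q|B) = (1.883×10⁻²⁸)(7.7×10⁵)/((1.602×10⁻¹⁹)(0.17)) ≈ 5.3×10⁻³ m.

r ≈ 5.3×10⁻³ m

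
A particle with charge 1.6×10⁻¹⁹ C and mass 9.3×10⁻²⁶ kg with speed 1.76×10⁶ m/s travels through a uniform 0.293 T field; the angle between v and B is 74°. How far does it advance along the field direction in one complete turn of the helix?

p ≈ 6.05 m

v∥ = v cosθ = 1.76×10⁶·cos74° ≈ 4.851×10⁵ m/s.
T = 2πm/(|q|B) = 2π(9.3×10⁻²⁶)/((1.6×10⁻¹⁹)(0.293)) ≈ 1.246×10⁻⁵ s.
pitch = v∥ T = (4.851×10⁵)(1.246×10⁻⁵) ≈ 6.05 m.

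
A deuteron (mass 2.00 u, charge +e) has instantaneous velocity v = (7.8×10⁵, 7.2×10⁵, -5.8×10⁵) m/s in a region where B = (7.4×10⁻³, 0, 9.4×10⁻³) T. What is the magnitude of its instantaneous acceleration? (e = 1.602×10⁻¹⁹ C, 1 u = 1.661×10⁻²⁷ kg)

|a| ≈ 6.98×10¹¹ m/s²

v×B = (6770, -1.16×10⁴, -5330) N/C.
F = q v×B = (1.602×10⁻¹⁹ C)·(6770, -1.16×10⁴, -5330) = (1.08×10⁻¹⁵, -1.86×10⁻¹⁵, -8.54×10⁻¹⁶) N.
|a| = |F|/m = 2.318×10⁻¹⁵/3.322×10⁻²⁷ ≈ 6.98×10¹¹ m/s².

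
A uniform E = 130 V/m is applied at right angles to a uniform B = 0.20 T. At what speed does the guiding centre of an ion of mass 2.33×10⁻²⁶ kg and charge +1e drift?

In crossed fields the guiding centre drifts at v_d = |E×B|/B² = E/B, independent of charge and mass.
v_d = 130/0.20 = 650 m/s.

v_d ≈ 650 m/s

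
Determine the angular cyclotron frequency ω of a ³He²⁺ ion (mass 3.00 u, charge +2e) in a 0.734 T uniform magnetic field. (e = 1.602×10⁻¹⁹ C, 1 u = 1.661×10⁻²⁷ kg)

ω ≈ 4.72×10⁷ rad/s

ω = |q|B/m.
ω = (3.204×10⁻¹⁹)(0.734)/4.983×10⁻²⁷ ≈ 4.72×10⁷ rad/s.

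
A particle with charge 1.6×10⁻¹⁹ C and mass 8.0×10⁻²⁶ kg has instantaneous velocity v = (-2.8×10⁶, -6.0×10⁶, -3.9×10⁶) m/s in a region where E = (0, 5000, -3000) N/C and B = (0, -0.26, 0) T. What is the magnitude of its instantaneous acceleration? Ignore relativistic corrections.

v×B = (-1.01×10⁶, 0, 7.28×10⁵) N/C.
E + v×B = (-1.01×10⁶, 5000, 7.25×10⁵) N/C.
F = q(E + v×B) = (1.6×10⁻¹⁹ C)·(-1.01×10⁶, 5000, 7.25×10⁵) = (-1.62×10⁻¹³, 8.00×10⁻¹⁶, 1.16×10⁻¹³) N.
|a| = |F|/m = 1.994×10⁻¹³/8.0×10⁻²⁶ ≈ 2.49×10¹² m/s².

|a| ≈ 2.49×10¹² m/s²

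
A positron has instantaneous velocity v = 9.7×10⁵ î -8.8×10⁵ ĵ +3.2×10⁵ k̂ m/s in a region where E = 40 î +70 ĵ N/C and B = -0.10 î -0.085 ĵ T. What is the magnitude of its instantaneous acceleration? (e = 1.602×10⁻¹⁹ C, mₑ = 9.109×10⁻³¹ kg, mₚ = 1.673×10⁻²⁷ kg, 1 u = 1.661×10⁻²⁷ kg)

|a| ≈ 3.09×10¹⁶ m/s²

v×B = (2.72×10⁴, -3.20×10⁴, -1.70×10⁵) N/C.
E + v×B = (2.72×10⁴, -3.19×10⁴, -1.70×10⁵) N/C.
F = q(E + v×B) = (1.602×10⁻¹⁹ C)·(2.72×10⁴, -3.19×10⁴, -1.70×10⁵) = (4.36×10⁻¹⁵, -5.12×10⁻¹⁵, -2.73×10⁻¹⁴) N.
|a| = |F|/m = 2.812×10⁻¹⁴/9.109×10⁻³¹ ≈ 3.09×10¹⁶ m/s².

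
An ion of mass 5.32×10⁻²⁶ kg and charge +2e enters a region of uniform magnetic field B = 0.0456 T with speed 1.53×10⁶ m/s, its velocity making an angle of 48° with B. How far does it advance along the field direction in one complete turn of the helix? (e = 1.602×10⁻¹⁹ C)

v∥ = v cosθ = 1.53×10⁶·cos48° ≈ 1.024×10⁶ m/s.
T = 2πm/(|q|B) = 2π(5.32×10⁻²⁶)/((3.204×10⁻¹⁹)(0.0456)) ≈ 2.288×10⁻⁵ s.
pitch = v∥ T = (1.024×10⁶)(2.288×10⁻⁵) ≈ 23.4 m.

p ≈ 23.4 m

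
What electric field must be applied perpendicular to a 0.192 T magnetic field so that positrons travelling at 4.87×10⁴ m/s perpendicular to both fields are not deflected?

For straight-line motion qE = qvB, so E = vB.
E = 4.87×10⁴ × 0.192 = 9350 V/m.

E = 9350 V/m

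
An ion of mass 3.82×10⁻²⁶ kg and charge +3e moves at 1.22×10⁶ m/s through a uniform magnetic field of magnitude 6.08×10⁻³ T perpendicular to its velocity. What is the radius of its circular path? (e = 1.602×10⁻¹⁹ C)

The magnetic force provides the centripetal force: |q|vB = mv²/r.
r = mv/(|q|B) = (3.82×10⁻²⁶)(1.22×10⁶)/((4.806×10⁻¹⁹)(6.08×10⁻³)) ≈ 15.9 m.

r ≈ 15.9 m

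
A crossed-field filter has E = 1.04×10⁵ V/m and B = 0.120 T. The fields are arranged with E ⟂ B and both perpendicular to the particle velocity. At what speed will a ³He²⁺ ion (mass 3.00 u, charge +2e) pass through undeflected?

For undeflected motion the electric and magnetic forces balance: qE = qvB.
v = E/B = 1.04×10⁵/0.120 = 8.67×10⁵ m/s.

v = 8.67×10⁵ m/s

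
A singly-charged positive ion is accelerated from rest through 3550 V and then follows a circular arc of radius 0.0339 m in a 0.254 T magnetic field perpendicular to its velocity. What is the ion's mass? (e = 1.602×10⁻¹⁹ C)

m ≈ 1.67×10⁻²⁷ kg

Combine |q|V = ½mv² and r = mv/(|q|B): eliminate v to get m = qB²r²/(2V).
m = (1.602×10⁻¹⁹)(0.254)²(0.0339)²/(2·3550) ≈ 1.67×10⁻²⁷ kg.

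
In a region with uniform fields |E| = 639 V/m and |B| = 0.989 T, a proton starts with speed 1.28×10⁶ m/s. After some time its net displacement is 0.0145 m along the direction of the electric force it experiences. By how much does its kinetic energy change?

The magnetic force is always ⟂ v and does no work; only the electric force changes KE.
ΔKE = F_E · d = |q|E d = (1.602×10⁻¹⁹)(639)(0.0145) ≈ 1.48×10⁻¹⁸ J.

ΔKE ≈ 1.48×10⁻¹⁸ J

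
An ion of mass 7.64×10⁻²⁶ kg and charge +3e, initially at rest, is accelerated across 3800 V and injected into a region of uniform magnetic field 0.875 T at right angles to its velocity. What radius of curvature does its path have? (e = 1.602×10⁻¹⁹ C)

r ≈ 0.0397 m

Acceleration: |q|V = ½mv² ⇒ v = √(2|q|V/m) = √(2·4.806×10⁻¹⁹·3800/7.64×10⁻²⁶) ≈ 2.187×10⁵ m/s.
In the field: r = mv/(|q|B) = (7.64×10⁻²⁶)(2.187×10⁵)/((4.806×10⁻¹⁹)(0.875)) ≈ 0.0397 m.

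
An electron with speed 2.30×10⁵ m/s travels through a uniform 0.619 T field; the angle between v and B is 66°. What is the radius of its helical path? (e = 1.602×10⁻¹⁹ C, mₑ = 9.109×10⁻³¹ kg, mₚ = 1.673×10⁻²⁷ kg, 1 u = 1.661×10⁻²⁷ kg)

r ≈ 1.93×10⁻⁶ m

v⊥ = v sinθ = 2.30×10⁵·sin66° ≈ 2.101×10⁵ m/s.
r = m v⊥/(|q|B) = (9.109×10⁻³¹)(2.101×10⁵)/((1.602×10⁻¹⁹)(0.619)) ≈ 1.93×10⁻⁶ m.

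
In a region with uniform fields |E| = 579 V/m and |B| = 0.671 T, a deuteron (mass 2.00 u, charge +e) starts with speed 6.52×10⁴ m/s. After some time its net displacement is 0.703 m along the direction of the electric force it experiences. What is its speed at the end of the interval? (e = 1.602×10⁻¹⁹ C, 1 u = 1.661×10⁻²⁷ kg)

B does no work; ΔKE = |q|E d.
½mv_f² = ½mv₀² + |q|Ed = ½(3.322×10⁻²⁷)(6.52×10⁴)² + (1.602×10⁻¹⁹)(579)(0.703) ≈ 7.061×10⁻¹⁸ J + 6.521×10⁻¹⁷ J ≈ 7.227×10⁻¹⁷ J.
v_f = √(2·7.227×10⁻¹⁷/3.322×10⁻²⁷) ≈ 2.09×10⁵ m/s.

v_f ≈ 2.09×10⁵ m/s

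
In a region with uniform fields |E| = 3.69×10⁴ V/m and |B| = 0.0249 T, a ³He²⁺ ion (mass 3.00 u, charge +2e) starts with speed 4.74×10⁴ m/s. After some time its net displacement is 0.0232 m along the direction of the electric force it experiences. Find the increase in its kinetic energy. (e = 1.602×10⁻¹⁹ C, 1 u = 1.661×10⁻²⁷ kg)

ΔKE ≈ 2.74×10⁻¹⁶ J

The magnetic force is always ⟂ v and does no work; only the electric force changes KE.
ΔKE = F_E · d = |q|E d = (3.204×10⁻¹⁹)(3.69×10⁴)(0.0232) ≈ 2.74×10⁻¹⁶ J.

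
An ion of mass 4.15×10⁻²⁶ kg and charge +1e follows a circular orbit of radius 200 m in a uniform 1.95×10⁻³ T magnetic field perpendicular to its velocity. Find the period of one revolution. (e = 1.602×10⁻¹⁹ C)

The cyclotron period depends only on m, q, B: T = 2πm/(|q|B).
T = 2π(4.15×10⁻²⁶)/((1.602×10⁻¹⁹)(1.95×10⁻³)) ≈ 8.35×10⁻⁴ s.

T ≈ 8.35×10⁻⁴ s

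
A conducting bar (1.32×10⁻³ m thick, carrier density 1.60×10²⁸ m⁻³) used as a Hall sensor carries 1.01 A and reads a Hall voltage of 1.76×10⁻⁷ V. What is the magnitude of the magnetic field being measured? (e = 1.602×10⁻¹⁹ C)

B ≈ 0.590 T

From V_H = IB/(n e t), B = V_H n e t / I.
B = (1.76×10⁻⁷)(1.60×10²⁸)(1.602×10⁻¹⁹)(1.32×10⁻³)/1.01 ≈ 0.590 T.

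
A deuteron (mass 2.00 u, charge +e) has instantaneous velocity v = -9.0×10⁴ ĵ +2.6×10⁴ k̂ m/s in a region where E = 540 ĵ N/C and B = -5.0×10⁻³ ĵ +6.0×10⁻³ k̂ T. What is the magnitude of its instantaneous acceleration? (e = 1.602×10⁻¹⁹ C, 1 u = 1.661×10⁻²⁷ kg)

|a| ≈ 3.27×10¹⁰ m/s²

v×B = (-410, 0, 0) N/C.
E + v×B = (-410, 540, 0) N/C.
F = q(E + v×B) = (1.602×10⁻¹⁹ C)·(-410, 540, 0) = (-6.57×10⁻¹⁷, 8.65×10⁻¹⁷, 0) N.
|a| = |F|/m = 1.086×10⁻¹⁶/3.322×10⁻²⁷ ≈ 3.27×10¹⁰ m/s².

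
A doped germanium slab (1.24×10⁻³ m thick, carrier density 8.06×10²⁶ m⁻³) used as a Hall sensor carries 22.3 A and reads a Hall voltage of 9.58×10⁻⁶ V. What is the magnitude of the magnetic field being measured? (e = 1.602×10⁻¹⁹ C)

B ≈ 0.0688 T

From V_H = IB/(n e t), B = V_H n e t / I.
B = (9.58×10⁻⁶)(8.06×10²⁶)(1.602×10⁻¹⁹)(1.24×10⁻³)/22.3 ≈ 0.0688 T.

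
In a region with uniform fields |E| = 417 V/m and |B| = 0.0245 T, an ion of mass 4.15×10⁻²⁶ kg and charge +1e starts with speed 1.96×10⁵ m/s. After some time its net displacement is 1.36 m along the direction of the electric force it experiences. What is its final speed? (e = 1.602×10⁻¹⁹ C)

B does no work; ΔKE = |q|E d.
½mv_f² = ½mv₀² + |q|Ed = ½(4.15×10⁻²⁶)(1.96×10⁵)² + (1.602×10⁻¹⁹)(417)(1.36) ≈ 7.971×10⁻¹⁶ J + 9.085×10⁻¹⁷ J ≈ 8.880×10⁻¹⁶ J.
v_f = √(2·8.880×10⁻¹⁶/4.15×10⁻²⁶) ≈ 2.07×10⁵ m/s.

v_f ≈ 2.07×10⁵ m/s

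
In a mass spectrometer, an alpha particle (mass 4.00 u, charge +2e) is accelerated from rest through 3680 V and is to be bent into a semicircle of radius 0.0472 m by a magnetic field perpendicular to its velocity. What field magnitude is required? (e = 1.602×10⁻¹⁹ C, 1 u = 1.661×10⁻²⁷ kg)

B ≈ 0.262 T

v = √(2|q|V/m) = √(2·3.204×10⁻¹⁹·3680/6.644×10⁻²⁷) ≈ 5.958×10⁵ m/s.
B = mv/(|q|r) = (6.644×10⁻²⁷)(5.958×10⁵)/((3.204×10⁻¹⁹)(0.0472)) ≈ 0.262 T.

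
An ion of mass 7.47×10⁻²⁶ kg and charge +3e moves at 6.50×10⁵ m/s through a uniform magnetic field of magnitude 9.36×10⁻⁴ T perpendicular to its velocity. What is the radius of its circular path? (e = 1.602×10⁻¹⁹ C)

r ≈ 108 m

The magnetic force provides the centripetal force: |q|vB = mv²/r.
r = mv/(|q|B) = (7.47×10⁻²⁶)(6.50×10⁵)/((4.806×10⁻¹⁹)(9.36×10⁻⁴)) ≈ 108 m.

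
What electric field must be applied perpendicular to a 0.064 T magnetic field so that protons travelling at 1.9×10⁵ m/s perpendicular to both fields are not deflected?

E = 1.2×10⁴ V/m

For straight-line motion qE = qvB, so E = vB.
E = 1.9×10⁵ × 0.064 = 1.2×10⁴ V/m.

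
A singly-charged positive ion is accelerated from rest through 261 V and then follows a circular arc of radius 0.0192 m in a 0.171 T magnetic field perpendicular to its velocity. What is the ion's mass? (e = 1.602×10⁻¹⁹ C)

m ≈ 3.31×10⁻²⁷ kg

Combine |q|V = ½mv² and r = mv/(|q|B): eliminate v to get m = qB²r²/(2V).
m = (1.602×10⁻¹⁹)(0.171)²(0.0192)²/(2·261) ≈ 3.31×10⁻²⁷ kg.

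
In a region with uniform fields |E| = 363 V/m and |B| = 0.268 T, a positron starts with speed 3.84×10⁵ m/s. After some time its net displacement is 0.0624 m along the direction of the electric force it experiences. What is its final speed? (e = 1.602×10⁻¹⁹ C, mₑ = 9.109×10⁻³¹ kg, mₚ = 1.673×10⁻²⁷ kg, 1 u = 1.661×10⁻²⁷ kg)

v_f ≈ 2.85×10⁶ m/s

B does no work; ΔKE = |q|E d.
½mv_f² = ½mv₀² + |q|Ed = ½(9.109×10⁻³¹)(3.84×10⁵)² + (1.602×10⁻¹⁹)(363)(0.0624) ≈ 6.716×10⁻²⁰ J + 3.629×10⁻¹⁸ J ≈ 3.696×10⁻¹⁸ J.
v_f = √(2·3.696×10⁻¹⁸/9.109×10⁻³¹) ≈ 2.85×10⁶ m/s.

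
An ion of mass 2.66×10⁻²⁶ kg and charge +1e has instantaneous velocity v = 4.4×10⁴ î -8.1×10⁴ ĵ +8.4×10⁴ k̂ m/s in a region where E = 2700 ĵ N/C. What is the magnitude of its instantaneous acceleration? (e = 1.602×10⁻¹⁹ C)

Only an electric field acts, so F = qE = (1.602×10⁻¹⁹ C)·(0, 2700, 0) = (0, 4.33×10⁻¹⁶, 0) N.
|a| = |F|/m = 4.325×10⁻¹⁶/2.66×10⁻²⁶ ≈ 1.63×10¹⁰ m/s².

|a| ≈ 1.63×10¹⁰ m/s²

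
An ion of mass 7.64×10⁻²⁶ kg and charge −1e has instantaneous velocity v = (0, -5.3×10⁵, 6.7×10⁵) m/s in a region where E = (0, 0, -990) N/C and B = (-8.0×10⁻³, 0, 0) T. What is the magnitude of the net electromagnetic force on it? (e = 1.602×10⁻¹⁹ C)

v×B = (0, -5360, -4240) N/C.
E + v×B = (0, -5360, -5230) N/C.
F = q(E + v×B) = (−1.602×10⁻¹⁹ C)·(0, -5360, -5230) = (0, 8.59×10⁻¹⁶, 8.38×10⁻¹⁶) N.
|F| = 1.20×10⁻¹⁵ N.

|F| ≈ 1.20×10⁻¹⁵ N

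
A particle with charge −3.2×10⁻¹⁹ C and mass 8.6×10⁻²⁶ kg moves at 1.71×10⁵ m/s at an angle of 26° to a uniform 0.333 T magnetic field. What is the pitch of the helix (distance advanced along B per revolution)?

v∥ = v cosθ = 1.71×10⁵·cos26° ≈ 1.537×10⁵ m/s.
T = 2πm/(|q|B) = 2π(8.6×10⁻²⁶)/((3.2×10⁻¹⁹)(0.333)) ≈ 5.071×10⁻⁶ s.
pitch = v∥ T = (1.537×10⁵)(5.071×10⁻⁶) ≈ 0.779 m.

p ≈ 0.779 m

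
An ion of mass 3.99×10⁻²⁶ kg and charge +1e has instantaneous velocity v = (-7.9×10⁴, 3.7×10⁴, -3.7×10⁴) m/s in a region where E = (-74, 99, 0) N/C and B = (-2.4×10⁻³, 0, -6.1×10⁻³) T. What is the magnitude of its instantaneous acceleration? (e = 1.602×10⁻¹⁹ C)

|a| ≈ 1.72×10⁹ m/s²

v×B = (-226, -393, 88.8) N/C.
E + v×B = (-300, -294, 88.8) N/C.
F = q(E + v×B) = (1.602×10⁻¹⁹ C)·(-300, -294, 88.8) = (-4.80×10⁻¹⁷, -4.71×10⁻¹⁷, 1.42×10⁻¹⁷) N.
|a| = |F|/m = 6.876×10⁻¹⁷/3.99×10⁻²⁶ ≈ 1.72×10⁹ m/s².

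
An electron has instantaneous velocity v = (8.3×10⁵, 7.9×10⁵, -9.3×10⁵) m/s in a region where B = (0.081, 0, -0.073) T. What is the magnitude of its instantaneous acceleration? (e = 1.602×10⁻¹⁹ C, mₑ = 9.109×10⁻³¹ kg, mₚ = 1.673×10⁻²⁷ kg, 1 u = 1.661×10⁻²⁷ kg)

|a| ≈ 1.54×10¹⁶ m/s²

v×B = (-5.77×10⁴, -1.47×10⁴, -6.40×10⁴) N/C.
F = q v×B = (−1.602×10⁻¹⁹ C)·(-5.77×10⁴, -1.47×10⁴, -6.40×10⁴) = (9.24×10⁻¹⁵, 2.36×10⁻¹⁵, 1.03×10⁻¹⁴) N.
|a| = |F|/m = 1.400×10⁻¹⁴/9.109×10⁻³¹ ≈ 1.54×10¹⁶ m/s².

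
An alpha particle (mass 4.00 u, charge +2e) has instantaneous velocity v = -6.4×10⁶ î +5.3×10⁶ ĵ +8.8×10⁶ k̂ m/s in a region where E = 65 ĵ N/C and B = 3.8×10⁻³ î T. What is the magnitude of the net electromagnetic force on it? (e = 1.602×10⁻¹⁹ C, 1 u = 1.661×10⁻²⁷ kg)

v×B = (0, 3.34×10⁴, -2.01×10⁴) N/C.
E + v×B = (0, 3.35×10⁴, -2.01×10⁴) N/C.
F = q(E + v×B) = (3.204×10⁻¹⁹ C)·(0, 3.35×10⁴, -2.01×10⁴) = (0, 1.07×10⁻¹⁴, -6.45×10⁻¹⁵) N.
|F| = 1.25×10⁻¹⁴ N.

|F| ≈ 1.25×10⁻¹⁴ N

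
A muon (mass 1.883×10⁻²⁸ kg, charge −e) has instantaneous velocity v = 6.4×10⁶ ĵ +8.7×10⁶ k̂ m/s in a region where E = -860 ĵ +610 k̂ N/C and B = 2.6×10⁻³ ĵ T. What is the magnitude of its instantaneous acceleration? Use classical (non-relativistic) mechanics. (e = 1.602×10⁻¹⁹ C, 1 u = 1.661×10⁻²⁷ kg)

v×B = (-2.26×10⁴, 0, 0) N/C.
E + v×B = (-2.26×10⁴, -860, 610) N/C.
F = q(E + v×B) = (−1.602×10⁻¹⁹ C)·(-2.26×10⁴, -860, 610) = (3.62×10⁻¹⁵, 1.38×10⁻¹⁶, -9.77×10⁻¹⁷) N.
|a| = |F|/m = 3.628×10⁻¹⁵/1.883×10⁻²⁸ ≈ 1.93×10¹³ m/s².

|a| ≈ 1.93×10¹³ m/s²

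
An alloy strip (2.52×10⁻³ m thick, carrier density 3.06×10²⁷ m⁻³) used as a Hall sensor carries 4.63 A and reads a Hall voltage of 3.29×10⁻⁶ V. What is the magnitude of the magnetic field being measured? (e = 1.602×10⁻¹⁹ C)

From V_H = IB/(n e t), B = V_H n e t / I.
B = (3.29×10⁻⁶)(3.06×10²⁷)(1.602×10⁻¹⁹)(2.52×10⁻³)/4.63 ≈ 0.878 T.

B ≈ 0.878 T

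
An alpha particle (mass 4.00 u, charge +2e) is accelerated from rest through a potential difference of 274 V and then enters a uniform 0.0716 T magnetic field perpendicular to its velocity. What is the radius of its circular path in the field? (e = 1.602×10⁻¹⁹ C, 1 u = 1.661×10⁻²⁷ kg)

r ≈ 0.0471 m

Acceleration: |q|V = ½mv² ⇒ v = √(2|q|V/m) = √(2·3.204×10⁻¹⁹·274/6.644×10⁻²⁷) ≈ 1.626×10⁵ m/s.
In the field: r = mv/(|q|B) = (6.644×10⁻²⁷)(1.626×10⁵)/((3.204×10⁻¹⁹)(0.0716)) ≈ 0.0471 m.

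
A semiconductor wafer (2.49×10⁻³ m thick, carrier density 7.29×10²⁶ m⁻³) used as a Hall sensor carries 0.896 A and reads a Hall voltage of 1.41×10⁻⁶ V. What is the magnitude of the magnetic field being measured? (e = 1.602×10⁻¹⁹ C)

B ≈ 0.458 T

From V_H = IB/(n e t), B = V_H n e t / I.
B = (1.41×10⁻⁶)(7.29×10²⁶)(1.602×10⁻¹⁹)(2.49×10⁻³)/0.896 ≈ 0.458 T.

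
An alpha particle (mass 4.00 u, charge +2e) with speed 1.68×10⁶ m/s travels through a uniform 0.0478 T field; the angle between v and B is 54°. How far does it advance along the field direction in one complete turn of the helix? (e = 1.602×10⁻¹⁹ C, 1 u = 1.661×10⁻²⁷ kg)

v∥ = v cosθ = 1.68×10⁶·cos54° ≈ 9.875×10⁵ m/s.
T = 2πm/(|q|B) = 2π(6.644×10⁻²⁷)/((3.204×10⁻¹⁹)(0.0478)) ≈ 2.726×10⁻⁶ s.
pitch = v∥ T = (9.875×10⁵)(2.726×10⁻⁶) ≈ 2.69 m.

p ≈ 2.69 m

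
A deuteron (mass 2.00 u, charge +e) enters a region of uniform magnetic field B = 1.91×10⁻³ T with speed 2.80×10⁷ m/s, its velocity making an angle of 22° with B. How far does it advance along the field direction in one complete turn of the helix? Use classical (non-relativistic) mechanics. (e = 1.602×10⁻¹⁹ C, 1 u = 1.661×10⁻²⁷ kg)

v∥ = v cosθ = 2.80×10⁷·cos22° ≈ 2.596×10⁷ m/s.
T = 2πm/(|q|B) = 2π(3.322×10⁻²⁷)/((1.602×10⁻¹⁹)(1.91×10⁻³)) ≈ 6.822×10⁻⁵ s.
pitch = v∥ T = (2.596×10⁷)(6.822×10⁻⁵) ≈ 1770 m.

p ≈ 1770 m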